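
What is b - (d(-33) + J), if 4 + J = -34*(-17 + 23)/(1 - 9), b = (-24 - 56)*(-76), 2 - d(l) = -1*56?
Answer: 12001/2 ≈ 6000.5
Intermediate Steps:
d(l) = 58 (d(l) = 2 - (-1)*56 = 2 - 1*(-56) = 2 + 56 = 58)
b = 6080 (b = -80*(-76) = 6080)
J = 43/2 (J = -4 - 34*(-17 + 23)/(1 - 9) = -4 - 204/(-8) = -4 - 204*(-1)/8 = -4 - 34*(-3/4) = -4 + 51/2 = 43/2 ≈ 21.500)
b - (d(-33) + J) = 6080 - (58 + 43/2) = 6080 - 1*159/2 = 6080 - 159/2 = 12001/2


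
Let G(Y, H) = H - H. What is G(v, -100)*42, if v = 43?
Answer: 0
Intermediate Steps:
G(Y, H) = 0
G(v, -100)*42 = 0*42 = 0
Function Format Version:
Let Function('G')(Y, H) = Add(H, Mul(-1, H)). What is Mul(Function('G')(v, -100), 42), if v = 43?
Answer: 0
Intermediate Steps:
Function('G')(Y, H) = 0
Mul(Function('G')(v, -100), 42) = Mul(0, 42) = 0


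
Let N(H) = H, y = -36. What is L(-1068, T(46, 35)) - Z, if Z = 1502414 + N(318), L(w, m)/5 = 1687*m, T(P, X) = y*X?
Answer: -12130832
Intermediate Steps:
T(P, X) = -36*X
L(w, m) = 8435*m (L(w, m) = 5*(1687*m) = 8435*m)
Z = 1502732 (Z = 1502414 + 318 = 1502732)
L(-1068, T(46, 35)) - Z = 8435*(-36*35) - 1*1502732 = 8435*(-1260) - 1502732 = -10628100 - 1502732 = -12130832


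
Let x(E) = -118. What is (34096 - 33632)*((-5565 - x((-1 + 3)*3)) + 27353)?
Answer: 10164384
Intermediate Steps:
(34096 - 33632)*((-5565 - x((-1 + 3)*3)) + 27353) = (34096 - 33632)*((-5565 - 1*(-118)) + 27353) = 464*((-5565 + 118) + 27353) = 464*(-5447 + 27353) = 464*21906 = 10164384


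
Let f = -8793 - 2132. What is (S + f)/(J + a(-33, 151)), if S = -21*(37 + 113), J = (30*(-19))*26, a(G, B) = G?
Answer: 14075/14853 ≈ 0.94762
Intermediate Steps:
J = -14820 (J = -570*26 = -14820)
S = -3150 (S = -21*150 = -3150)
f = -10925
(S + f)/(J + a(-33, 151)) = (-3150 - 10925)/(-14820 - 33) = -14075/(-14853) = -14075*(-1/14853) = 14075/14853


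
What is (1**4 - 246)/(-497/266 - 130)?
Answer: 9310/5011 ≈ 1.8579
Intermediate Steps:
(1**4 - 246)/(-497/266 - 130) = (1 - 246)/(-497*1/266 - 130) = -245/(-71/38 - 130) = -245/(-5011/38) = -245*(-38/5011) = 9310/5011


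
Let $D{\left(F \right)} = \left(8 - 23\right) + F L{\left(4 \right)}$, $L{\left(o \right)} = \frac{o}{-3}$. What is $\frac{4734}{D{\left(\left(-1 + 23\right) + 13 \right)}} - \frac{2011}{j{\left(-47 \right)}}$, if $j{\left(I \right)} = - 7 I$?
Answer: $- \frac{5044493}{60865} \approx -82.88$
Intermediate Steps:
$L{\left(o \right)} = - \frac{o}{3}$ ($L{\left(o \right)} = o \left(- \frac{1}{3}\right) = - \frac{o}{3}$)
$D{\left(F \right)} = -15 - \frac{4 F}{3}$ ($D{\left(F \right)} = \left(8 - 23\right) + F \left(\left(- \frac{1}{3}\right) 4\right) = -15 + F \left(- \frac{4}{3}\right) = -15 - \frac{4 F}{3}$)
$\frac{4734}{D{\left(\left(-1 + 23\right) + 13 \right)}} - \frac{2011}{j{\left(-47 \right)}} = \frac{4734}{-15 - \frac{4 \left(\left(-1 + 23\right) + 13\right)}{3}} - \frac{2011}{\left(-7\right) \left(-47\right)} = \frac{4734}{-15 - \frac{4 \left(22 + 13\right)}{3}} - \frac{2011}{329} = \frac{4734}{-15 - \frac{140}{3}} - \frac{2011}{329} = \frac{4734}{- \frac{185}{3}} - \frac{2011}{329} = 4734 \left(- \frac{3}{185}\right) - \frac{2011}{329} = - \frac{14202}{185} - \frac{2011}{329} = - \frac{5044493}{60865}$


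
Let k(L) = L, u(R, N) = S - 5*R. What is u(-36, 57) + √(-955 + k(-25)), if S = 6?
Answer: 186 + 14*I*√5 ≈ 186.0 + 31.305*I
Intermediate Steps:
u(R, N) = 6 - 5*R
u(-36, 57) + √(-955 + k(-25)) = (6 - 5*(-36)) + √(-955 - 25) = (6 + 180) + √(-980) = 186 + 14*I*√5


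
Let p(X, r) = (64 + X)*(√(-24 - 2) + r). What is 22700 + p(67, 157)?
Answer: 43267 + 131*I*√26 ≈ 43267.0 + 667.97*I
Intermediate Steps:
p(X, r) = (64 + X)*(r + I*√26) (p(X, r) = (64 + X)*(√(-26) + r) = (64 + X)*(I*√26 + r) = (64 + X)*(r + I*√26))
22700 + p(67, 157) = 22700 + (64*157 + 67*157 + 64*I*√26 + I*67*√26) = 22700 + (10048 + 10519 + 64*I*√26 + 67*I*√26) = 22700 + (20567 + 131*I*√26) = 43267 + 131*I*√26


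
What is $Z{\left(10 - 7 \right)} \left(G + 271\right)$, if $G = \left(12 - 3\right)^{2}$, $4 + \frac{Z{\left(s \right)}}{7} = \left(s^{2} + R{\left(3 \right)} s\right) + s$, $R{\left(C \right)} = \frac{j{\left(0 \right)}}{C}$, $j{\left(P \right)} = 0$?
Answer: $19712$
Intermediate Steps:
$R{\left(C \right)} = 0$ ($R{\left(C \right)} = \frac{0}{C} = 0$)
$Z{\left(s \right)} = -28 + 7 s + 7 s^{2}$ ($Z{\left(s \right)} = -28 + 7 \left(\left(s^{2} + 0 s\right) + s\right) = -28 + 7 \left(\left(s^{2} + 0\right) + s\right) = -28 + 7 \left(s^{2} + s\right) = -28 + 7 \left(s + s^{2}\right) = -28 + \left(7 s + 7 s^{2}\right) = -28 + 7 s + 7 s^{2}$)
$G = 81$ ($G = 9^{2} = 81$)
$Z{\left(10 - 7 \right)} \left(G + 271\right) = \left(-28 + 7 \left(10 - 7\right) + 7 \left(10 - 7\right)^{2}\right) \left(81 + 271\right) = \left(-28 + 7 \cdot 3 + 7 \cdot 3^{2}\right) 352 = \left(-28 + 21 + 7 \cdot 9\right) 352 = \left(-28 + 21 + 63\right) 352 = 56 \cdot 352 = 19712$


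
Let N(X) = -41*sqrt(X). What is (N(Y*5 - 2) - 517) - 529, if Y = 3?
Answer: -1046 - 41*sqrt(13) ≈ -1193.8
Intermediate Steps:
(N(Y*5 - 2) - 517) - 529 = (-41*sqrt(3*5 - 2) - 517) - 529 = (-41*sqrt(15 - 2) - 517) - 529 = (-41*sqrt(13) - 517) - 529 = (-517 - 41*sqrt(13)) - 529 = -1046 - 41*sqrt(13)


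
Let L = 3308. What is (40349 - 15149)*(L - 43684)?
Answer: -1017475200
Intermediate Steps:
(40349 - 15149)*(L - 43684) = (40349 - 15149)*(3308 - 43684) = 25200*(-40376) = -1017475200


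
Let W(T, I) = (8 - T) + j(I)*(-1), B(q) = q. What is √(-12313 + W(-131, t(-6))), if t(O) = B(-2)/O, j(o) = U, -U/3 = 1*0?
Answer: I*√12174 ≈ 110.34*I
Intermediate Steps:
U = 0 (U = -3*0 = 0)
j(o) = 0
t(O) = -2/O
W(T, I) = 8 - T (W(T, I) = (8 - T) + 0*(-1) = (8 - T) + 0 = 8 - T)
√(-12313 + W(-131, t(-6))) = √(-12313 + (8 - 1*(-131))) = √(-12313 + (8 + 131)) = √(-12313 + 139) = √(-12174) = I*√12174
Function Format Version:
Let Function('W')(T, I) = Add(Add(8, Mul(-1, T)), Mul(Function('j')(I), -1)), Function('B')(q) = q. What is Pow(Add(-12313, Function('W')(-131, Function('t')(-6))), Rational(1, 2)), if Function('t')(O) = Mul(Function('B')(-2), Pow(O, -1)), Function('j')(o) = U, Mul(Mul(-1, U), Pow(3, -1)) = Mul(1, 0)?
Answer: Mul(I, Pow(12174, Rational(1, 2))) ≈ Mul(110.34, I)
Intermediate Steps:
U = 0 (U = Mul(-3, Mul(1, 0)) = Mul(-3, 0) = 0)
Function('j')(o) = 0
Function('t')(O) = Mul(-2, Pow(O, -1))
Function('W')(T, I) = Add(8, Mul(-1, T)) (Function('W')(T, I) = Add(Add(8, Mul(-1, T)), Mul(0, -1)) = Add(Add(8, Mul(-1, T)), 0) = Add(8, Mul(-1, T)))
Pow(Add(-12313, Function('W')(-131, Function('t')(-6))), Rational(1, 2)) = Pow(Add(-12313, Add(8, Mul(-1, -131))), Rational(1, 2)) = Pow(Add(-12313, Add(8, 131)), Rational(1, 2)) = Pow(Add(-12313, 139), Rational(1, 2)) = Pow(-12174, Rational(1, 2)) = Mul(I, Pow(12174, Rational(1, 2)))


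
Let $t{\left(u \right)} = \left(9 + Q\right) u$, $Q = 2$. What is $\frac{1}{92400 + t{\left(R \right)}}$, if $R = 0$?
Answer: $\frac{1}{92400} \approx 1.0823 \cdot 10^{-5}$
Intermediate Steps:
$t{\left(u \right)} = 11 u$ ($t{\left(u \right)} = \left(9 + 2\right) u = 11 u$)
$\frac{1}{92400 + t{\left(R \right)}} = \frac{1}{92400 + 11 \cdot 0} = \frac{1}{92400 + 0} = \frac{1}{92400}$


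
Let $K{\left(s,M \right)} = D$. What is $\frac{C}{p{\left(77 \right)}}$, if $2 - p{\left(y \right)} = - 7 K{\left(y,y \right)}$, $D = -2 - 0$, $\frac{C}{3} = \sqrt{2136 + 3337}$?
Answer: $- \frac{\sqrt{5473}}{4} \approx -18.495$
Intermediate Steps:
$C = 3 \sqrt{5473}$ ($C = 3 \sqrt{2136 + 3337} = 3 \sqrt{5473} \approx 221.94$)
$D = -2$ ($D = -2 + 0 = -2$)
$K{\left(s,M \right)} = -2$
$p{\left(y \right)} = -12$ ($p{\left(y \right)} = 2 - \left(-7\right) \left(-2\right) = 2 - 14 = -12$)
$\frac{C}{p{\left(77 \right)}} = \frac{3 \sqrt{5473}}{-12} = 3 \sqrt{5473} \left(- \frac{1}{12}\right) = - \frac{\sqrt{5473}}{4}$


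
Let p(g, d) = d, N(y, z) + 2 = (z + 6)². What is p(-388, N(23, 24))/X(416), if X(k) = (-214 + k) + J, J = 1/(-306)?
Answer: 274788/61811 ≈ 4.4456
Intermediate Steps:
J = -1/306 ≈ -0.0032680
N(y, z) = -2 + (6 + z)² (N(y, z) = -2 + (z + 6)² = -2 + (6 + z)²)
X(k) = -65485/306 + k (X(k) = (-214 + k) - 1/306 = -65485/306 + k)
p(-388, N(23, 24))/X(416) = (-2 + (6 + 24)²)/(-65485/306 + 416) = (-2 + 30²)/(61811/306) = (-2 + 900)*(306/61811) = 898*(306/61811) = 274788/61811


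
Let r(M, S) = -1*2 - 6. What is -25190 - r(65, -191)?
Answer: -25182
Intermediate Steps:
r(M, S) = -8 (r(M, S) = -2 - 6 = -8)
-25190 - r(65, -191) = -25190 - 1*(-8) = -25190 + 8 = -25182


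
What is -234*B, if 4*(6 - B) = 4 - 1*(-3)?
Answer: -1989/2 ≈ -994.50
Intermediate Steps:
B = 17/4 (B = 6 - (4 - 1*(-3))/4 = 6 - (4 + 3)/4 = 6 - 1/4*7 = 6 - 7/4 = 17/4 ≈ 4.2500)
-234*B = -234*17/4 = -1989/2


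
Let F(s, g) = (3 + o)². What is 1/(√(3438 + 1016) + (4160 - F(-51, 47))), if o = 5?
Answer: 2048/8386381 - √4454/16772762 ≈ 0.00024023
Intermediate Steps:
F(s, g) = 64 (F(s, g) = (3 + 5)² = 8² = 64)
1/(√(3438 + 1016) + (4160 - F(-51, 47))) = 1/(√(3438 + 1016) + (4160 - 1*64)) = 1/(√4454 + (4160 - 64)) = 1/(√4454 + 4096) = 1/(4096 + √4454)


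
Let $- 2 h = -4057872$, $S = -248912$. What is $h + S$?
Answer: $1780024$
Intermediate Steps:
$h = 2028936$ ($h = \left(- \frac{1}{2}\right) \left(-4057872\right) = 2028936$)
$h + S = 2028936 - 248912 = 1780024$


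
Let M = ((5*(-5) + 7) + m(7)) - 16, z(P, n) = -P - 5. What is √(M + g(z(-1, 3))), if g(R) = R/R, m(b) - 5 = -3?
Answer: I*√31 ≈ 5.5678*I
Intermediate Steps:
m(b) = 2 (m(b) = 5 - 3 = 2)
z(P, n) = -5 - P
g(R) = 1
M = -32 (M = ((5*(-5) + 7) + 2) - 16 = ((-25 + 7) + 2) - 16 = (-18 + 2) - 16 = -16 - 16 = -32)
√(M + g(z(-1, 3))) = √(-32 + 1) = √(-31) = I*√31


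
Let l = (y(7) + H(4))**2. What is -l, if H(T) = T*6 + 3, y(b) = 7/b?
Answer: -784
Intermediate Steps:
H(T) = 3 + 6*T (H(T) = 6*T + 3 = 3 + 6*T)
l = 784 (l = (7/7 + (3 + 6*4))**2 = (7*(1/7) + (3 + 24))**2 = (1 + 27)**2 = 28**2 = 784)
-l = -1*784 = -784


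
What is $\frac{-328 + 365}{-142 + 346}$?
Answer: $\frac{37}{204} \approx 0.18137$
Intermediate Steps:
$\frac{-328 + 365}{-142 + 346} = \frac{37}{204}$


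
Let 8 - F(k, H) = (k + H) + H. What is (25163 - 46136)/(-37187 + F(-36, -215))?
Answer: 20973/36713 ≈ 0.57127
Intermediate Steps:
F(k, H) = 8 - k - 2*H (F(k, H) = 8 - ((k + H) + H) = 8 - ((H + k) + H) = 8 - (k + 2*H) = 8 + (-k - 2*H) = 8 - k - 2*H)
(25163 - 46136)/(-37187 + F(-36, -215)) = (25163 - 46136)/(-37187 + (8 - 1*(-36) - 2*(-215))) = -20973/(-37187 + (8 + 36 + 430)) = -20973/(-37187 + 474) = -20973/(-36713) = -20973*(-1/36713) = 20973/36713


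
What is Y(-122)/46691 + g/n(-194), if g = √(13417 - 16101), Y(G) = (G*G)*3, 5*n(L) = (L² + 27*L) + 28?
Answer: 44652/46691 + 5*I*√671/16213 ≈ 0.95633 + 0.0079885*I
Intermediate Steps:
n(L) = 28/5 + L²/5 + 27*L/5 (n(L) = ((L² + 27*L) + 28)/5 = (28 + L² + 27*L)/5 = 28/5 + L²/5 + 27*L/5)
Y(G) = 3*G² (Y(G) = G²*3 = 3*G²)
g = 2*I*√671 (g = √(-2684) = 2*I*√671 ≈ 51.807*I)
Y(-122)/46691 + g/n(-194) = (3*(-122)²)/46691 + (2*I*√671)/(28/5 + (⅕)*(-194)² + (27/5)*(-194)) = (3*14884)*(1/46691) + (2*I*√671)/(28/5 + (⅕)*37636 - 5238/5) = 44652*(1/46691) + (2*I*√671)/(28/5 + 37636/5 - 5238/5) = 44652/46691 + (2*I*√671)/(32426/5) = 44652/46691 + (2*I*√671)*(5/32426) = 44652/46691 + 5*I*√671/16213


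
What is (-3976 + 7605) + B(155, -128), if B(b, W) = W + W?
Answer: 3373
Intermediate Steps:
B(b, W) = 2*W
(-3976 + 7605) + B(155, -128) = (-3976 + 7605) + 2*(-128) = 3629 - 256 = 3373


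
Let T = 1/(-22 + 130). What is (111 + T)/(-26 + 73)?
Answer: 11989/5076 ≈ 2.3619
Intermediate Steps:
T = 1/108 ≈ 0.0092593
(111 + T)/(-26 + 73) = (111 + 1/108)/(-26 + 73) = (11989/108)/47 = (1/47)*(11989/108) = 11989/5076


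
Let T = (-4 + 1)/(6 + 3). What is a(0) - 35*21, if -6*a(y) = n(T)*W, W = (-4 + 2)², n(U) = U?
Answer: -6613/9 ≈ -734.78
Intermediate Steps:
T = -⅓ (T = -3/9 = -3*⅑ = -⅓ ≈ -0.33333)
W = 4 (W = (-2)² = 4)
a(y) = 2/9 (a(y) = -(-1)*4/18 = -⅙*(-4/3) = 2/9)
a(0) - 35*21 = 2/9 - 35*21 = 2/9 - 735 = -6613/9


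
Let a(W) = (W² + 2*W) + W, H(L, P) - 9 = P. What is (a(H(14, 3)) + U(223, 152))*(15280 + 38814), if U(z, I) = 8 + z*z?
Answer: 2700210198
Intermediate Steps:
U(z, I) = 8 + z²
H(L, P) = 9 + P
a(W) = W² + 3*W
(a(H(14, 3)) + U(223, 152))*(15280 + 38814) = ((9 + 3)*(3 + (9 + 3)) + (8 + 223²))*(15280 + 38814) = (12*(3 + 12) + (8 + 49729))*54094 = (12*15 + 49737)*54094 = (180 + 49737)*54094 = 49917*54094 = 2700210198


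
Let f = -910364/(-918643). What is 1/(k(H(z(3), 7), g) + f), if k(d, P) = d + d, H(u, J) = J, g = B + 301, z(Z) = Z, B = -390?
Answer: 918643/13771366 ≈ 0.066707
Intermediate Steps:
g = -89 (g = -390 + 301 = -89)
k(d, P) = 2*d
f = 910364/918643 (f = -910364*(-1/918643) = 910364/918643 ≈ 0.99099)
1/(k(H(z(3), 7), g) + f) = 1/(2*7 + 910364/918643) = 1/(14 + 910364/918643) = 1/(13771366/918643) = 918643/13771366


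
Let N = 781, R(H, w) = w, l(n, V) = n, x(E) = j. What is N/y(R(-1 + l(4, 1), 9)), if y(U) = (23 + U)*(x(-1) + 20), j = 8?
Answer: 781/896 ≈ 0.87165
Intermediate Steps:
x(E) = 8
y(U) = 644 + 28*U (y(U) = (23 + U)*(8 + 20) = (23 + U)*28 = 644 + 28*U)
N/y(R(-1 + l(4, 1), 9)) = 781/(644 + 28*9) = 781/(644 + 252) = 781/896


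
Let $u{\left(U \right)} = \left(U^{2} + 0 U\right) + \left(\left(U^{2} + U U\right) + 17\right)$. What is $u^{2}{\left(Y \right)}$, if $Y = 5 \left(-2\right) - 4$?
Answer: $366025$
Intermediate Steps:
$Y = -14$ ($Y = -10 - 4 = -14$)
$u{\left(U \right)} = 17 + 3 U^{2}$ ($u{\left(U \right)} = \left(U^{2} + 0\right) + \left(\left(U^{2} + U^{2}\right) + 17\right) = U^{2} + \left(2 U^{2} + 17\right) = U^{2} + \left(17 + 2 U^{2}\right) = 17 + 3 U^{2}$)
$u^{2}{\left(Y \right)} = \left(17 + 3 \left(-14\right)^{2}\right)^{2} = \left(17 + 3 \cdot 196\right)^{2} = \left(17 + 588\right)^{2} = 605^{2} = 366025$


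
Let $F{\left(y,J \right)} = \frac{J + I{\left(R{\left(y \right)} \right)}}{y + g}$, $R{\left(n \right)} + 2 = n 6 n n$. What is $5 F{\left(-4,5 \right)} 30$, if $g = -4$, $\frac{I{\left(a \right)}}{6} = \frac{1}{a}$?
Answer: $- \frac{36075}{386} \approx -93.458$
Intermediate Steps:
$R{\left(n \right)} = -2 + 6 n^{3}$ ($R{\left(n \right)} = -2 + n 6 n n = -2 + 6 n n^{2} = -2 + 6 n^{3}$)
$I{\left(a \right)} = \frac{6}{a}$
$F{\left(y,J \right)} = \frac{J + \frac{6}{-2 + 6 y^{3}}}{-4 + y}$ ($F{\left(y,J \right)} = \frac{J + \frac{6}{-2 + 6 y^{3}}}{y - 4} = \frac{J + \frac{6}{-2 + 6 y^{3}}}{-4 + y}$)
$5 F{\left(-4,5 \right)} 30 = 5 \frac{3 + 5 \left(-1 + 3 \left(-4\right)^{3}\right)}{\left(-1 + 3 \left(-4\right)^{3}\right) \left(-4 - 4\right)} 30 = 5 \frac{3 + 5 \left(-1 + 3 \left(-64\right)\right)}{\left(-1 + 3 \left(-64\right)\right) \left(-8\right)} 30 = 5 \frac{1}{-1 - 192} \left(- \frac{1}{8}\right) \left(3 + 5 \left(-1 - 192\right)\right) 30 = 5 \frac{1}{-193} \left(- \frac{1}{8}\right) \left(3 + 5 \left(-193\right)\right) 30 = 5 \left(\left(- \frac{1}{193}\right) \left(- \frac{1}{8}\right) \left(3 - 965\right)\right) 30 = 5 \left(\left(- \frac{1}{193}\right) \left(- \frac{1}{8}\right) \left(-962\right)\right) 30 = 5 \left(- \frac{481}{772}\right) 30 = \left(- \frac{2405}{772}\right) 30 = - \frac{36075}{386}$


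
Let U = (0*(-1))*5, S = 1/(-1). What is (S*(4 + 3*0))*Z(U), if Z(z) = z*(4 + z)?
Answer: 0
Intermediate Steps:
S = -1
U = 0 (U = 0*5 = 0)
(S*(4 + 3*0))*Z(U) = (-(4 + 3*0))*(0*(4 + 0)) = (-(4 + 0))*(0*4) = -1*4*0 = -4*0 = 0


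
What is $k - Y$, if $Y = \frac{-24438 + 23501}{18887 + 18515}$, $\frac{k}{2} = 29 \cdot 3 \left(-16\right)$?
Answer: $- \frac{104126231}{37402} \approx -2784.0$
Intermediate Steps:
$k = -2784$ ($k = 2 \cdot 29 \cdot 3 \left(-16\right) = 2 \cdot 87 \left(-16\right) = 2 \left(-1392\right) = -2784$)
$Y = - \frac{937}{37402} \approx -0.025052$
$k - Y = -2784 - - \frac{937}{37402} = -2784 + \frac{937}{37402} = - \frac{104126231}{37402}$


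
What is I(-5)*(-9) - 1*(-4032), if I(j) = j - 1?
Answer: 4086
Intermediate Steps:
I(j) = -1 + j
I(-5)*(-9) - 1*(-4032) = (-1 - 5)*(-9) - 1*(-4032) = -6*(-9) + 4032 = 54 + 4032 = 4086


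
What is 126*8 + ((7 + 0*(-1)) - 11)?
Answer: 1004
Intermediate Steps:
126*8 + ((7 + 0*(-1)) - 11) = 1008 + ((7 + 0) - 11) = 1008 + (7 - 11) = 1008 - 4 = 1004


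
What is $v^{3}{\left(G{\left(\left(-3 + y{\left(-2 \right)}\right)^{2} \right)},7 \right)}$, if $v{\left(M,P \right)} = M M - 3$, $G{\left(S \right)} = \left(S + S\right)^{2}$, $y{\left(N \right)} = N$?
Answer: $244140273437668749973$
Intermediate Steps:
$G{\left(S \right)} = 4 S^{2}$ ($G{\left(S \right)} = \left(2 S\right)^{2} = 4 S^{2}$)
$v{\left(M,P \right)} = -3 + M^{2}$ ($v{\left(M,P \right)} = M^{2} - 3 = -3 + M^{2}$)
$v^{3}{\left(G{\left(\left(-3 + y{\left(-2 \right)}\right)^{2} \right)},7 \right)} = \left(-3 + \left(4 \left(\left(-3 - 2\right)^{2}\right)^{2}\right)^{2}\right)^{3} = \left(-3 + \left(4 \left(\left(-5\right)^{2}\right)^{2}\right)^{2}\right)^{3} = \left(-3 + \left(4 \cdot 25^{2}\right)^{2}\right)^{3} = \left(-3 + \left(4 \cdot 625\right)^{2}\right)^{3} = \left(-3 + 2500^{2}\right)^{3} = \left(-3 + 6250000\right)^{3} = 6249997^{3} = 244140273437668749973$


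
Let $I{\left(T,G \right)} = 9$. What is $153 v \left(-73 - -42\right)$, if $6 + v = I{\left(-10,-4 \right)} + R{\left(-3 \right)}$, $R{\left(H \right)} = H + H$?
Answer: $14229$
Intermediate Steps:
$R{\left(H \right)} = 2 H$
$v = -3$ ($v = -6 + \left(9 + 2 \left(-3\right)\right) = -6 + \left(9 - 6\right) = -6 + 3 = -3$)
$153 v \left(-73 - -42\right) = 153 \left(-3\right) \left(-73 - -42\right) = - 459 \left(-73 + 42\right) = \left(-459\right) \left(-31\right) = 14229$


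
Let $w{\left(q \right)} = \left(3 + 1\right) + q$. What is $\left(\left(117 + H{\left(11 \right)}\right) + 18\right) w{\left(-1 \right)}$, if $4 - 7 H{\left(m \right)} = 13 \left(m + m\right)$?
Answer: $\frac{1989}{7} \approx 284.14$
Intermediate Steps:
$w{\left(q \right)} = 4 + q$
$H{\left(m \right)} = \frac{4}{7} - \frac{26 m}{7}$ ($H{\left(m \right)} = \frac{4}{7} - \frac{13 \left(m + m\right)}{7} = \frac{4}{7} - \frac{13 \cdot 2 m}{7} = \frac{4}{7} - \frac{26 m}{7}$)
$\left(\left(117 + H{\left(11 \right)}\right) + 18\right) w{\left(-1 \right)} = \left(\left(117 + \left(\frac{4}{7} - \frac{286}{7}\right)\right) + 18\right) \left(4 - 1\right) = \left(\left(117 + \left(\frac{4}{7} - \frac{286}{7}\right)\right) + 18\right) 3 = \left(\left(117 - \frac{282}{7}\right) + 18\right) 3 = \left(\frac{537}{7} + 18\right) 3 = \frac{663}{7} \cdot 3 = \frac{1989}{7}$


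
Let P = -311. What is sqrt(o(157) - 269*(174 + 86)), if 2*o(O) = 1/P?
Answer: I*sqrt(27058667582)/622 ≈ 264.46*I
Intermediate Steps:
o(O) = -1/622 (o(O) = (1/2)/(-311) = (1/2)*(-1/311) = -1/622)
sqrt(o(157) - 269*(174 + 86)) = sqrt(-1/622 - 269*(174 + 86)) = sqrt(-1/622 - 269*260) = sqrt(-1/622 - 69940) = sqrt(-43502681/622) = I*sqrt(27058667582)/622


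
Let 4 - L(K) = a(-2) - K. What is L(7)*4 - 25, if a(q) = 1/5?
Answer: 91/5 ≈ 18.200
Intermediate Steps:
a(q) = ⅕
L(K) = 19/5 + K (L(K) = 4 - (⅕ - K) = 4 + (-⅕ + K) = 19/5 + K)
L(7)*4 - 25 = (19/5 + 7)*4 - 25 = (54/5)*4 - 25 = 216/5 - 25 = 91/5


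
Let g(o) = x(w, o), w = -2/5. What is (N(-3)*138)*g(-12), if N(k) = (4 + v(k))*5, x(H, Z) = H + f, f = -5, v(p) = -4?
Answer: 0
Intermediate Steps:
w = -⅖ (w = -2*⅕ = -⅖ ≈ -0.40000)
x(H, Z) = -5 + H (x(H, Z) = H - 5 = -5 + H)
N(k) = 0 (N(k) = (4 - 4)*5 = 0*5 = 0)
g(o) = -27/5 (g(o) = -5 - ⅖ = -27/5)
(N(-3)*138)*g(-12) = (0*138)*(-27/5) = 0*(-27/5) = 0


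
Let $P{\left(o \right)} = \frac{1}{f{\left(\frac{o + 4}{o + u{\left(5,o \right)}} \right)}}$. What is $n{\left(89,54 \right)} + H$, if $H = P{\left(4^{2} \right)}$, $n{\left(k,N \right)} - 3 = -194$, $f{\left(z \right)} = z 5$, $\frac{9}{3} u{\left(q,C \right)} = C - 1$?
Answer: $- \frac{19079}{100} \approx -190.79$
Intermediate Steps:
$u{\left(q,C \right)} = - \frac{1}{3} + \frac{C}{3}$ ($u{\left(q,C \right)} = \frac{C - 1}{3} = \frac{-1 + C}{3} = - \frac{1}{3} + \frac{C}{3}$)
$f{\left(z \right)} = 5 z$
$n{\left(k,N \right)} = -191$ ($n{\left(k,N \right)} = 3 - 194 = -191$)
$P{\left(o \right)} = \frac{- \frac{1}{3} + \frac{4 o}{3}}{5 \left(4 + o\right)}$ ($P{\left(o \right)} = \frac{1}{5 \frac{o + 4}{o + \left(- \frac{1}{3} + \frac{o}{3}\right)}} = \frac{1}{5 \frac{4 + o}{- \frac{1}{3} + \frac{4 o}{3}}} = \frac{1}{5 \frac{1}{- \frac{1}{3} + \frac{4 o}{3}} \left(4 + o\right)} = \frac{- \frac{1}{3} + \frac{4 o}{3}}{5 \left(4 + o\right)}$)
$H = \frac{21}{100}$ ($H = \frac{-1 + 4 \cdot 4^{2}}{15 \left(4 + 4^{2}\right)} = \frac{-1 + 4 \cdot 16}{15 \left(4 + 16\right)} = \frac{-1 + 64}{15 \cdot 20} = \frac{1}{15} \cdot \frac{1}{20} \cdot 63 = \frac{21}{100} \approx 0.21$)
$n{\left(89,54 \right)} + H = -191 + \frac{21}{100} = - \frac{19079}{100}$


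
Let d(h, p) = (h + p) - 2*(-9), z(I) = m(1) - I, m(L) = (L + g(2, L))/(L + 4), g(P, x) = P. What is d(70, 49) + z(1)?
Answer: 683/5 ≈ 136.60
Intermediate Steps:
m(L) = (2 + L)/(4 + L) (m(L) = (L + 2)/(L + 4) = (2 + L)/(4 + L))
z(I) = ⅗ - I (z(I) = (2 + 1)/(4 + 1) - I = 3/5 - I = (⅕)*3 - I = ⅗ - I)
d(h, p) = 18 + h + p (d(h, p) = (h + p) + 18 = 18 + h + p)
d(70, 49) + z(1) = (18 + 70 + 49) + (⅗ - 1*1) = 137 + (⅗ - 1) = 137 - ⅖ = 683/5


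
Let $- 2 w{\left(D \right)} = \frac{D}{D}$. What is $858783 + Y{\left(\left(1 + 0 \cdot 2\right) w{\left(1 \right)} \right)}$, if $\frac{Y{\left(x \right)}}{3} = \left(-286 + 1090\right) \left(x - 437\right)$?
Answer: $-196467$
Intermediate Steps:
$w{\left(D \right)} = - \frac{1}{2}$ ($w{\left(D \right)} = - \frac{D \frac{1}{D}}{2} = \left(- \frac{1}{2}\right) 1 = - \frac{1}{2}$)
$Y{\left(x \right)} = -1054044 + 2412 x$ ($Y{\left(x \right)} = 3 \left(-286 + 1090\right) \left(x - 437\right) = 3 \cdot 804 \left(-437 + x\right) = 3 \left(-351348 + 804 x\right) = -1054044 + 2412 x$)
$858783 + Y{\left(\left(1 + 0 \cdot 2\right) w{\left(1 \right)} \right)} = 858783 - \left(1054044 - 2412 \left(1 + 0 \cdot 2\right) \left(- \frac{1}{2}\right)\right) = 858783 - \left(1054044 - 2412 \left(1 + 0\right) \left(- \frac{1}{2}\right)\right) = 858783 - \left(1054044 - 2412 \cdot 1 \left(- \frac{1}{2}\right)\right) = 858783 + \left(-1054044 + 2412 \left(- \frac{1}{2}\right)\right) = 858783 - 1055250 = -196467$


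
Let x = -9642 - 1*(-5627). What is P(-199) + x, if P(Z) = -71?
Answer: -4086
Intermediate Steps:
x = -4015 (x = -9642 + 5627 = -4015)
P(-199) + x = -71 - 4015 = -4086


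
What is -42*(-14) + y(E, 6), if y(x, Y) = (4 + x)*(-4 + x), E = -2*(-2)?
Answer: 588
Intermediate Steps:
E = 4
y(x, Y) = (-4 + x)*(4 + x)
-42*(-14) + y(E, 6) = -42*(-14) + (-16 + 4**2) = 588 + (-16 + 16) = 588 + 0 = 588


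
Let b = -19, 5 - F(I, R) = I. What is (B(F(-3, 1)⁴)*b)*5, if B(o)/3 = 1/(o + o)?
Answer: -285/8192 ≈ -0.034790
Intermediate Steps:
F(I, R) = 5 - I
B(o) = 3/(2*o) (B(o) = 3/(o + o) = 3/((2*o)) = 3*(1/(2*o)) = 3/(2*o))
(B(F(-3, 1)⁴)*b)*5 = ((3/(2*((5 - 1*(-3))⁴)))*(-19))*5 = ((3/(2*((5 + 3)⁴)))*(-19))*5 = ((3/(2*(8⁴)))*(-19))*5 = (((3/2)/4096)*(-19))*5 = (((3/2)*(1/4096))*(-19))*5 = ((3/8192)*(-19))*5 = -57/8192*5 = -285/8192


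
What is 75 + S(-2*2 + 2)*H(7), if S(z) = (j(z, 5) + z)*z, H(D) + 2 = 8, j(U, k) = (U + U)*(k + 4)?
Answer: 531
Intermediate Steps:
j(U, k) = 2*U*(4 + k) (j(U, k) = (2*U)*(4 + k) = 2*U*(4 + k))
H(D) = 6 (H(D) = -2 + 8 = 6)
S(z) = 19*z² (S(z) = (2*z*(4 + 5) + z)*z = (2*z*9 + z)*z = (18*z + z)*z = (19*z)*z = 19*z²)
75 + S(-2*2 + 2)*H(7) = 75 + (19*(-2*2 + 2)²)*6 = 75 + (19*(-4 + 2)²)*6 = 75 + (19*(-2)²)*6 = 75 + (19*4)*6 = 75 + 76*6 = 75 + 456 = 531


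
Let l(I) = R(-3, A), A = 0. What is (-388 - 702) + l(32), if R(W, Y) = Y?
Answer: -1090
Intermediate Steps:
l(I) = 0
(-388 - 702) + l(32) = (-388 - 702) + 0 = -1090 + 0 = -1090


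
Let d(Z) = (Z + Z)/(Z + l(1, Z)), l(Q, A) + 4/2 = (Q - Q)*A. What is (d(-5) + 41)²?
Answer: 88209/49 ≈ 1800.2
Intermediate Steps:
l(Q, A) = -2 (l(Q, A) = -2 + (Q - Q)*A = -2 + 0*A = -2 + 0 = -2)
d(Z) = 2*Z/(-2 + Z) (d(Z) = (Z + Z)/(Z - 2) = (2*Z)/(-2 + Z) = 2*Z/(-2 + Z))
(d(-5) + 41)² = (2*(-5)/(-2 - 5) + 41)² = (2*(-5)/(-7) + 41)² = (2*(-5)*(-⅐) + 41)² = (10/7 + 41)² = (297/7)² = 88209/49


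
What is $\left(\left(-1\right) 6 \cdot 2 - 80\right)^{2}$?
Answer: $8464$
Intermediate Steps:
$\left(\left(-1\right) 6 \cdot 2 - 80\right)^{2} = \left(\left(-6\right) 2 - 80\right)^{2} = \left(-12 - 80\right)^{2} = \left(-92\right)^{2} = 8464$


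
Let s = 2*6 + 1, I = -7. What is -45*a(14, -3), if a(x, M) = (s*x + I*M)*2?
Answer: -18270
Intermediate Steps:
s = 13 (s = 12 + 1 = 13)
a(x, M) = -14*M + 26*x (a(x, M) = (13*x - 7*M)*2 = (-7*M + 13*x)*2 = -14*M + 26*x)
-45*a(14, -3) = -45*(-14*(-3) + 26*14) = -45*(42 + 364) = -45*406 = -18270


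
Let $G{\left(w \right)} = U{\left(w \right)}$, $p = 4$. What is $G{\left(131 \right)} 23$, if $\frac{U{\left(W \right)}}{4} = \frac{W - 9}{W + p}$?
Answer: $\frac{11224}{135} \approx 83.141$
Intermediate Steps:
$U{\left(W \right)} = \frac{4 \left(-9 + W\right)}{4 + W}$ ($U{\left(W \right)} = 4 \frac{W - 9}{W + 4} = 4 \frac{-9 + W}{4 + W} = \frac{4 \left(-9 + W\right)}{4 + W}$)
$G{\left(w \right)} = \frac{4 \left(-9 + w\right)}{4 + w}$
$G{\left(131 \right)} 23 = \frac{4 \left(-9 + 131\right)}{4 + 131} \cdot 23 = 4 \cdot \frac{1}{135} \cdot 122 \cdot 23 = \frac{488}{135} \cdot 23 = \frac{11224}{135}$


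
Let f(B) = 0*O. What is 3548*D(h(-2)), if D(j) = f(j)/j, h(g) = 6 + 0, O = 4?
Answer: 0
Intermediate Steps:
f(B) = 0 (f(B) = 0*4 = 0)
h(g) = 6
D(j) = 0 (D(j) = 0/j = 0)
3548*D(h(-2)) = 3548*0 = 0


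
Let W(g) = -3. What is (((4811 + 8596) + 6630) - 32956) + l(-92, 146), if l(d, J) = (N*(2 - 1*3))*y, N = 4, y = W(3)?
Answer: -12907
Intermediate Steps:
y = -3
l(d, J) = 12 (l(d, J) = (4*(2 - 1*3))*(-3) = (4*(2 - 3))*(-3) = (4*(-1))*(-3) = -4*(-3) = 12)
(((4811 + 8596) + 6630) - 32956) + l(-92, 146) = (((4811 + 8596) + 6630) - 32956) + 12 = ((13407 + 6630) - 32956) + 12 = (20037 - 32956) + 12 = -12919 + 12 = -12907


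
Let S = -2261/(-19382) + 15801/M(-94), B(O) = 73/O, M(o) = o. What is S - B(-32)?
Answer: -2415089763/14575264 ≈ -165.70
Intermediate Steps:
S = -76510612/455477 (S = -2261/(-19382) + 15801/(-94) = -2261*(-1/19382) + 15801*(-1/94) = 2261/19382 - 15801/94 = -76510612/455477 ≈ -167.98)
S - B(-32) = -76510612/455477 - 73/(-32) = -76510612/455477 - 73*(-1)/32 = -76510612/455477 - 1*(-73/32) = -76510612/455477 + 73/32 = -2415089763/14575264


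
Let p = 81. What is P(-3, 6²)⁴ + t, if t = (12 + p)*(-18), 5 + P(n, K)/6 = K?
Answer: 1196881542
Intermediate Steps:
P(n, K) = -30 + 6*K
t = -1674 (t = (12 + 81)*(-18) = 93*(-18) = -1674)
P(-3, 6²)⁴ + t = (-30 + 6*6²)⁴ - 1674 = (-30 + 6*36)⁴ - 1674 = (-30 + 216)⁴ - 1674 = 186⁴ - 1674 = 1196883216 - 1674 = 1196881542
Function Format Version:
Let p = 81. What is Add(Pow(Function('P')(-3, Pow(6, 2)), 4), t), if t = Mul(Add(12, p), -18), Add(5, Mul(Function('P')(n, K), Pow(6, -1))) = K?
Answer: 1196881542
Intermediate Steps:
Function('P')(n, K) = Add(-30, Mul(6, K))
t = -1674 (t = Mul(Add(12, 81), -18) = Mul(93, -18) = -1674)
Add(Pow(Function('P')(-3, Pow(6, 2)), 4), t) = Add(Pow(Add(-30, Mul(6, Pow(6, 2))), 4), -1674) = Add(Pow(Add(-30, Mul(6, 36)), 4), -1674) = Add(Pow(Add(-30, 216), 4), -1674) = Add(Pow(186, 4), -1674) = Add(1196883216, -1674) = 1196881542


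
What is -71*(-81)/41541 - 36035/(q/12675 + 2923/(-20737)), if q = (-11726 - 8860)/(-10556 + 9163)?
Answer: 60898165374138718702/236240897336907 ≈ 2.5778e+5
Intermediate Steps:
q = 20586/1393 (q = -20586/(-1393) = -20586*(-1/1393) = 20586/1393 ≈ 14.778)
-71*(-81)/41541 - 36035/(q/12675 + 2923/(-20737)) = -71*(-81)/41541 - 36035/((20586/1393)/12675 + 2923/(-20737)) = 5751*(1/41541) - 36035/((20586/1393)*(1/12675) + 2923*(-1/20737)) = 1917/13847 - 36035/(6862/5885425 - 2923/20737) = 1917/13847 - 36035/(-17060799981/122046058225) = 1917/13847 - 36035*(-122046058225/17060799981) = 1917/13847 + 4397929708137875/17060799981 = 60898165374138718702/236240897336907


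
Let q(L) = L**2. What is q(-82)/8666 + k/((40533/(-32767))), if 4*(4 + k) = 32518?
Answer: -769011621423/117086326 ≈ -6567.9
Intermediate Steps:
k = 16251/2 (k = -4 + (1/4)*32518 = -4 + 16259/2 = 16251/2 ≈ 8125.5)
q(-82)/8666 + k/((40533/(-32767))) = (-82)**2/8666 + 16251/(2*((40533/(-32767)))) = 6724*(1/8666) + 16251/(2*((40533*(-1/32767)))) = 3362/4333 + 16251/(2*(-40533/32767)) = 3362/4333 + (16251/2)*(-32767/40533) = 3362/4333 - 177498839/27022 = -769011621423/117086326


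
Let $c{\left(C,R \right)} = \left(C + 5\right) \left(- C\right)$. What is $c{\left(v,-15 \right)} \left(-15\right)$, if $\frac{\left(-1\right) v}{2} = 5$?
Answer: $750$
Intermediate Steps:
$v = -10$ ($v = \left(-2\right) 5 = -10$)
$c{\left(C,R \right)} = - C \left(5 + C\right)$ ($c{\left(C,R \right)} = \left(5 + C\right) \left(- C\right) = - C \left(5 + C\right)$)
$c{\left(v,-15 \right)} \left(-15\right) = \left(-1\right) \left(-10\right) \left(5 - 10\right) \left(-15\right) = \left(-1\right) \left(-10\right) \left(-5\right) \left(-15\right) = \left(-50\right) \left(-15\right) = 750$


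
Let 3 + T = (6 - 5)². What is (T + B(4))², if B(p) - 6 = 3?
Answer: 49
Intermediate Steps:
B(p) = 9 (B(p) = 6 + 3 = 9)
T = -2 (T = -3 + (6 - 5)² = -3 + 1² = -3 + 1 = -2)
(T + B(4))² = (-2 + 9)² = 7² = 49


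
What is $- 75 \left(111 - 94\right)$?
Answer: $-1275$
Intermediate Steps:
$- 75 \left(111 - 94\right) = \left(-75\right) 17 = -1275$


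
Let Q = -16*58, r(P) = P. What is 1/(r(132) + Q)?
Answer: -1/796 ≈ -0.0012563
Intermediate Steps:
Q = -928
1/(r(132) + Q) = 1/(132 - 928) = 1/(-796) = -1/796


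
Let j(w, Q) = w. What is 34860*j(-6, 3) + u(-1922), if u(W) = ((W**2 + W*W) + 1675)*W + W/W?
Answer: -14203487405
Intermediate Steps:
u(W) = 1 + W*(1675 + 2*W**2) (u(W) = ((W**2 + W**2) + 1675)*W + 1 = (2*W**2 + 1675)*W + 1 = (1675 + 2*W**2)*W + 1 = W*(1675 + 2*W**2) + 1 = 1 + W*(1675 + 2*W**2))
34860*j(-6, 3) + u(-1922) = 34860*(-6) + (1 + 2*(-1922)**3 + 1675*(-1922)) = -209160 + (1 + 2*(-7100029448) - 3219350) = -209160 + (1 - 14200058896 - 3219350) = -209160 - 14203278245 = -14203487405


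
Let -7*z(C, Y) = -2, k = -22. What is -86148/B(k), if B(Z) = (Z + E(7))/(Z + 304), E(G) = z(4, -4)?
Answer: 21257019/19 ≈ 1.1188e+6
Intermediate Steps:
z(C, Y) = 2/7 (z(C, Y) = -⅐*(-2) = 2/7)
E(G) = 2/7
B(Z) = (2/7 + Z)/(304 + Z) (B(Z) = (Z + 2/7)/(Z + 304) = (2/7 + Z)/(304 + Z))
-86148/B(k) = -86148*(304 - 22)/(2/7 - 22) = -86148/(-152/7/282) = -86148/((1/282)*(-152/7)) = -86148/(-76/987) = -86148*(-987/76) = 21257019/19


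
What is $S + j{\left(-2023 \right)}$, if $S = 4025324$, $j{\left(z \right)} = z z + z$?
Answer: $8115830$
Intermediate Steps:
$j{\left(z \right)} = z + z^{2}$ ($j{\left(z \right)} = z^{2} + z = z + z^{2}$)
$S + j{\left(-2023 \right)} = 4025324 - 2023 \left(1 - 2023\right) = 4025324 - -4090506 = 4025324 + 4090506 = 8115830$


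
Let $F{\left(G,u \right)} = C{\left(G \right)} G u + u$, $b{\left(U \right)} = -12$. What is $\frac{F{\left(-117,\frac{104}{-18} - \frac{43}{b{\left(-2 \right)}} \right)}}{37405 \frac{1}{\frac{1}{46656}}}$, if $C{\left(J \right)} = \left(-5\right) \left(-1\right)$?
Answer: $\frac{5767}{7853254560} \approx 7.3435 \cdot 10^{-7}$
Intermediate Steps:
$C{\left(J \right)} = 5$
$F{\left(G,u \right)} = u + 5 G u$ ($F{\left(G,u \right)} = 5 G u + u = u + 5 G u$)
$\frac{F{\left(-117,\frac{104}{-18} - \frac{43}{b{\left(-2 \right)}} \right)}}{37405 \frac{1}{\frac{1}{46656}}} = \frac{\left(\frac{104}{-18} - \frac{43}{-12}\right) \left(1 + 5 \left(-117\right)\right)}{37405 \frac{1}{\frac{1}{46656}}} = \frac{\left(104 \left(- \frac{1}{18}\right) - - \frac{43}{12}\right) \left(1 - 585\right)}{37405 \frac{1}{\frac{1}{46656}}} = \frac{\left(- \frac{52}{9} + \frac{43}{12}\right) \left(-584\right)}{37405 \cdot 46656} = \frac{\left(- \frac{79}{36}\right) \left(-584\right)}{1745167680} = \frac{11534}{9} \cdot \frac{1}{1745167680} = \frac{5767}{7853254560}$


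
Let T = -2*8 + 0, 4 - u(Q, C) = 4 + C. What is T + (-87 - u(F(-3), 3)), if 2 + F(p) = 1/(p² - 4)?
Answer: -100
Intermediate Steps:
F(p) = -2 + 1/(-4 + p²) (F(p) = -2 + 1/(p² - 4) = -2 + 1/(-4 + p²))
u(Q, C) = -C (u(Q, C) = 4 - (4 + C) = 4 + (-4 - C) = -C)
T = -16 (T = -16 + 0 = -16)
T + (-87 - u(F(-3), 3)) = -16 + (-87 - (-1)*3) = -16 + (-87 - 1*(-3)) = -16 + (-87 + 3) = -16 - 84 = -100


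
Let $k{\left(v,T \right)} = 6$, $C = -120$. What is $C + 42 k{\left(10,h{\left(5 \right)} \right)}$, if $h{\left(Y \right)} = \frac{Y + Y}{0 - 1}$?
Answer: $132$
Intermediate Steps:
$h{\left(Y \right)} = - 2 Y$ ($h{\left(Y \right)} = \frac{2 Y}{-1} = 2 Y \left(-1\right) = - 2 Y$)
$C + 42 k{\left(10,h{\left(5 \right)} \right)} = -120 + 42 \cdot 6 = -120 + 252 = 132$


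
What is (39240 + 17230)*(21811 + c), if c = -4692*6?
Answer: -358076270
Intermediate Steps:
c = -28152
(39240 + 17230)*(21811 + c) = (39240 + 17230)*(21811 - 28152) = 56470*(-6341) = -358076270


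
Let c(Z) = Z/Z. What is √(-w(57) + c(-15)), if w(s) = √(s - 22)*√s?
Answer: √(1 - √1995) ≈ 6.608*I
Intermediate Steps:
c(Z) = 1
w(s) = √s*√(-22 + s) (w(s) = √(-22 + s)*√s = √s*√(-22 + s))
√(-w(57) + c(-15)) = √(-√57*√(-22 + 57) + 1) = √(-√57*√35 + 1) = √(-√1995 + 1) = √(1 - √1995)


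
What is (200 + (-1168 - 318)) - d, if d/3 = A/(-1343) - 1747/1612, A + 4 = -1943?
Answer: -2786459005/2164916 ≈ -1287.1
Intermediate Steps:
A = -1947 (A = -4 - 1943 = -1947)
d = 2377029/2164916 (d = 3*(-1947/(-1343) - 1747/1612) = 3*(-1947*(-1/1343) - 1747*1/1612) = 3*(1947/1343 - 1747/1612) = 3*(792343/2164916) = 2377029/2164916 ≈ 1.0980)
(200 + (-1168 - 318)) - d = (200 + (-1168 - 318)) - 1*2377029/2164916 = (200 - 1486) - 2377029/2164916 = -1286 - 2377029/2164916 = -2786459005/2164916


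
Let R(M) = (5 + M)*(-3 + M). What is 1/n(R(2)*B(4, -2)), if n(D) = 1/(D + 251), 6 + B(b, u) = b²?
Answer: 181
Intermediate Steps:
R(M) = (-3 + M)*(5 + M)
B(b, u) = -6 + b²
n(D) = 1/(251 + D)
1/n(R(2)*B(4, -2)) = 1/(1/(251 + (-15 + 2² + 2*2)*(-6 + 4²))) = 1/(1/(251 + (-15 + 4 + 4)*(-6 + 16))) = 1/(1/(251 - 7*10)) = 1/(1/(251 - 70)) = 1/(1/181) = 181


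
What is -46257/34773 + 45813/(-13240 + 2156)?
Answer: -701922679/128474644 ≈ -5.4635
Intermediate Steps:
-46257/34773 + 45813/(-13240 + 2156) = -46257*1/34773 + 45813/(-11084) = -15419/11591 + 45813*(-1/11084) = -15419/11591 - 45813/11084 = -701922679/128474644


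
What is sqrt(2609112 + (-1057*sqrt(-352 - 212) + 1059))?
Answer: sqrt(2610171 - 2114*I*sqrt(141)) ≈ 1615.6 - 7.769*I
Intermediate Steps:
sqrt(2609112 + (-1057*sqrt(-352 - 212) + 1059)) = sqrt(2609112 + (-2114*I*sqrt(141) + 1059)) = sqrt(2609112 + (1059 - 2114*I*sqrt(141))) = sqrt(2610171 - 2114*I*sqrt(141))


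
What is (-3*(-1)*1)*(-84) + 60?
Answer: -192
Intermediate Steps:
(-3*(-1)*1)*(-84) + 60 = (3*1)*(-84) + 60 = 3*(-84) + 60 = -252 + 60 = -192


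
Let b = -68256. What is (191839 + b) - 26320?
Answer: 97263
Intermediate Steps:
(191839 + b) - 26320 = (191839 - 68256) - 26320 = 123583 - 26320 = 97263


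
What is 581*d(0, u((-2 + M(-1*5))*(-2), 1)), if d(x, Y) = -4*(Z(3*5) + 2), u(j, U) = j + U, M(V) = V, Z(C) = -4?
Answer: 4648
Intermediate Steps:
u(j, U) = U + j
d(x, Y) = 8 (d(x, Y) = -4*(-4 + 2) = -4*(-2) = 8)
581*d(0, u((-2 + M(-1*5))*(-2), 1)) = 581*8 = 4648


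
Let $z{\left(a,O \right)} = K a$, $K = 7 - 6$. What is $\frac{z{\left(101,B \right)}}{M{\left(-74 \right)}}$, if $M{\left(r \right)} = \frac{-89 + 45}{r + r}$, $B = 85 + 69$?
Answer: $\frac{3737}{11} \approx 339.73$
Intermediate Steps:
$K = 1$
$B = 154$
$z{\left(a,O \right)} = a$ ($z{\left(a,O \right)} = 1 a = a$)
$M{\left(r \right)} = - \frac{22}{r}$ ($M{\left(r \right)} = - \frac{44}{2 r} = - 44 \frac{1}{2 r} = - \frac{22}{r}$)
$\frac{z{\left(101,B \right)}}{M{\left(-74 \right)}} = \frac{101}{\left(-22\right) \frac{1}{-74}} = \frac{101}{\left(-22\right) \left(- \frac{1}{74}\right)} = \frac{101}{\frac{11}{37}} = 101 \cdot \frac{37}{11} = \frac{3737}{11}$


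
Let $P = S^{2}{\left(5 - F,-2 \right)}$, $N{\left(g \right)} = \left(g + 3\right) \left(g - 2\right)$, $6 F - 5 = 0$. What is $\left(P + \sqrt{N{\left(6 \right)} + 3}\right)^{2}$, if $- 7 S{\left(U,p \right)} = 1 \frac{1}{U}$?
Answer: $\frac{36577735671}{937890625} + \frac{72 \sqrt{39}}{30625} \approx 39.015$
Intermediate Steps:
$F = \frac{5}{6}$ ($F = \frac{5}{6} + \frac{1}{6} \cdot 0 = \frac{5}{6} + 0 = \frac{5}{6} \approx 0.83333$)
$S{\left(U,p \right)} = - \frac{1}{7 U}$ ($S{\left(U,p \right)} = - \frac{1 \frac{1}{U}}{7} = - \frac{1}{7 U}$)
$N{\left(g \right)} = \left(-2 + g\right) \left(3 + g\right)$ ($N{\left(g \right)} = \left(3 + g\right) \left(-2 + g\right) = \left(-2 + g\right) \left(3 + g\right)$)
$P = \frac{36}{30625}$ ($P = \left(- \frac{1}{7 \left(5 - \frac{5}{6}\right)}\right)^{2} = \left(- \frac{1}{7 \cdot \frac{25}{6}}\right)^{2} = \left(\left(- \frac{1}{7}\right) \frac{6}{25}\right)^{2} = \left(- \frac{6}{175}\right)^{2} = \frac{36}{30625} \approx 0.0011755$)
$\left(P + \sqrt{N{\left(6 \right)} + 3}\right)^{2} = \left(\frac{36}{30625} + \sqrt{\left(-6 + 6 + 6^{2}\right) + 3}\right)^{2} = \left(\frac{36}{30625} + \sqrt{\left(-6 + 6 + 36\right) + 3}\right)^{2} = \left(\frac{36}{30625} + \sqrt{36 + 3}\right)^{2} = \left(\frac{36}{30625} + \sqrt{39}\right)^{2}$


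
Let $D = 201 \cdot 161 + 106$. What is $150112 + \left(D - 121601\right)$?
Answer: $60978$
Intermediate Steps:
$D = 32467$ ($D = 32361 + 106 = 32467$)
$150112 + \left(D - 121601\right) = 150112 + \left(32467 - 121601\right) = 150112 - 89134 = 60978$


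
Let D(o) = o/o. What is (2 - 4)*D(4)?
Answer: -2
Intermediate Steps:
D(o) = 1
(2 - 4)*D(4) = (2 - 4)*1 = -2*1 = -2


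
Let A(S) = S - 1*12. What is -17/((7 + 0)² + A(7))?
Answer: -17/44 ≈ -0.38636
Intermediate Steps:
A(S) = -12 + S (A(S) = S - 12 = -12 + S)
-17/((7 + 0)² + A(7)) = -17/((7 + 0)² + (-12 + 7)) = -17/(7² - 5) = -17/(49 - 5) = -17/44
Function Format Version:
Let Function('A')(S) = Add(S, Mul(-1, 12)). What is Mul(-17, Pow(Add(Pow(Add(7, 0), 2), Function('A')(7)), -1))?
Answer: Rational(-17, 44) ≈ -0.38636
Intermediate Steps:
Function('A')(S) = Add(-12, S) (Function('A')(S) = Add(S, -12) = Add(-12, S))
Mul(-17, Pow(Add(Pow(Add(7, 0), 2), Function('A')(7)), -1)) = Mul(-17, Pow(Add(Pow(Add(7, 0), 2), Add(-12, 7)), -1)) = Mul(-17, Pow(Add(Pow(7, 2), -5), -1)) = Mul(-17, Pow(Add(49, -5), -1)) = Mul(-17, Pow(44, -1)) = Mul(-17, Rational(1, 44)) = Rational(-17, 44)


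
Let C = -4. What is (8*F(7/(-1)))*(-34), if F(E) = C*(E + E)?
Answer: -15232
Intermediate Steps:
F(E) = -8*E (F(E) = -4*(E + E) = -8*E)
(8*F(7/(-1)))*(-34) = (8*(-56/(-1)))*(-34) = (8*(-56*(-1)))*(-34) = (8*(-8*(-7)))*(-34) = (8*56)*(-34) = 448*(-34) = -15232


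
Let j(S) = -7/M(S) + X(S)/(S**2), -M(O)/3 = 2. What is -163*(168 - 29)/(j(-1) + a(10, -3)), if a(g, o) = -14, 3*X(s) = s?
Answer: 135942/79 ≈ 1720.8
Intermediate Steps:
M(O) = -6 (M(O) = -3*2 = -6)
X(s) = s/3
j(S) = 7/6 + 1/(3*S) (j(S) = -7/(-6) + (S/3)/(S**2) = -7*(-1/6) + (S/3)/S**2 = 7/6 + 1/(3*S))
-163*(168 - 29)/(j(-1) + a(10, -3)) = -163*(168 - 29)/((1/6)*(2 + 7*(-1))/(-1) - 14) = -22657/((1/6)*(-1)*(2 - 7) - 14) = -22657/((1/6)*(-1)*(-5) - 14) = -22657/(5/6 - 14) = -22657/(-79/6) = -22657*(-6)/79 = -163*(-834/79) = 135942/79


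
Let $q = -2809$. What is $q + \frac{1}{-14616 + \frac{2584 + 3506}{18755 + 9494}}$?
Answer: $- \frac{1159783583095}{412881294} \approx -2809.0$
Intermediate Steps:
$q + \frac{1}{-14616 + \frac{2584 + 3506}{18755 + 9494}} = -2809 + \frac{1}{-14616 + \frac{2584 + 3506}{18755 + 9494}} = -2809 + \frac{1}{-14616 + \frac{6090}{28249}} = -2809 + \frac{1}{- \frac{412881294}{28249}} = -2809 - \frac{28249}{412881294} = - \frac{1159783583095}{412881294}$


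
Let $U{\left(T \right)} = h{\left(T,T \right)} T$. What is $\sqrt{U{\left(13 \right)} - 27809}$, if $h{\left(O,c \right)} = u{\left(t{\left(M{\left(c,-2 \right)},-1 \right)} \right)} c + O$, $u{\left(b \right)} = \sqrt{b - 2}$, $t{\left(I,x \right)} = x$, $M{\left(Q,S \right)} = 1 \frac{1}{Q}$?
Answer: $\sqrt{-27640 + 169 i \sqrt{3}} \approx 0.8803 + 166.26 i$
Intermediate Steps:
$M{\left(Q,S \right)} = \frac{1}{Q}$
$u{\left(b \right)} = \sqrt{-2 + b}$
$h{\left(O,c \right)} = O + i c \sqrt{3}$ ($h{\left(O,c \right)} = \sqrt{-2 - 1} c + O = \sqrt{-3} c + O = i \sqrt{3} c + O = i c \sqrt{3} + O = O + i c \sqrt{3}$)
$U{\left(T \right)} = T \left(T + i T \sqrt{3}\right)$ ($U{\left(T \right)} = \left(T + i T \sqrt{3}\right) T = T \left(T + i T \sqrt{3}\right)$)
$\sqrt{U{\left(13 \right)} - 27809} = \sqrt{13^{2} \left(1 + i \sqrt{3}\right) - 27809} = \sqrt{169 \left(1 + i \sqrt{3}\right) - 27809} = \sqrt{\left(169 + 169 i \sqrt{3}\right) - 27809} = \sqrt{-27640 + 169 i \sqrt{3}}$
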